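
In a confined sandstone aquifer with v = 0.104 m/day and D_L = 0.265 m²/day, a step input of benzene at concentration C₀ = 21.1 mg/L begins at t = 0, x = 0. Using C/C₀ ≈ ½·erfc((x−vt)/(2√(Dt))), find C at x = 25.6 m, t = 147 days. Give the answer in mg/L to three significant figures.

For a continuous step input, C/C₀ ≈ ½·erfc((x−vt)/(2√(Dt))).
vt = 0.104 × 147 = 15.288 m and 2√(Dt) = 2√(0.265 × 147) = 12.48 m.
Argument (x−vt)/(2√(Dt)) = (25.6 − 15.288)/12.48 = 0.8263; ½·erfc(0.8263) = 0.1213.
C = 21.1 × 0.1213 = 2.56 mg/L.

2.56 mg/L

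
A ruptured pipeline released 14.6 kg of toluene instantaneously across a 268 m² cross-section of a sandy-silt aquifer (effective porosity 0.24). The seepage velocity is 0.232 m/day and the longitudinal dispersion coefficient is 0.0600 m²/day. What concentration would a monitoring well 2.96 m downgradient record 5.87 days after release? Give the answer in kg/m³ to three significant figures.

For an instantaneous plane source, C(x,t) = M/(n_e·A·√(4πDt)) · exp(−(x−vt)²/(4Dt)), with n_e·A the pore (flow) area.
Plume center vt = 0.232 × 5.87 = 1.36184 m, so the well at 2.96 m is 1.59816 m downgradient of the peak.
√(4πDt) = 2.104 m, giving peak height M/(n_e·A·√(4πDt)) = 14.6/(0.24 × 268 × 2.104) = 0.1079 kg/m³.
(x−vt)²/(4Dt) = (1.59816)²/(4 × 0.0600 × 5.87) = 1.813; exp(−1.813) = 0.1632.
C = 0.1079 × 0.1632 = 0.0176 kg/m³.

0.0176 kg/m³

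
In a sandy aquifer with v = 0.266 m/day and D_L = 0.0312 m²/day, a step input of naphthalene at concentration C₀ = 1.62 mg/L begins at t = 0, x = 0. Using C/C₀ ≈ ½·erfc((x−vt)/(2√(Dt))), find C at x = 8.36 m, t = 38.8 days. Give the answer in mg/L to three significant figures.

1.45 mg/L

For a continuous step input, C/C₀ ≈ ½·erfc((x−vt)/(2√(Dt))).
vt = 0.266 × 38.8 = 10.3208 m and 2√(Dt) = 2√(0.0312 × 38.8) = 2.201 m.
Argument (x−vt)/(2√(Dt)) = (8.36 − 10.3208)/2.201 = -0.8909; ½·erfc(-0.8909) = 0.8962.
C = 1.62 × 0.8962 = 1.45 mg/L.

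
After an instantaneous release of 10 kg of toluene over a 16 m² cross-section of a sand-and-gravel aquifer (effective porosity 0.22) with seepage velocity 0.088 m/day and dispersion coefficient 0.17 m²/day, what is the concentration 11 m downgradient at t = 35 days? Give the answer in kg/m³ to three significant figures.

For an instantaneous plane source, C(x,t) = M/(n_e·A·√(4πDt)) · exp(−(x−vt)²/(4Dt)), with n_e·A the pore (flow) area.
Plume center vt = 0.088 × 35 = 3.08 m, so the well at 11 m is 7.92 m downgradient of the peak.
√(4πDt) = 8.647 m, giving peak height M/(n_e·A·√(4πDt)) = 10/(0.22 × 16 × 8.647) = 0.3285 kg/m³.
(x−vt)²/(4Dt) = (7.92)²/(4 × 0.17 × 35) = 2.636; exp(−2.636) = 0.07165.
C = 0.3285 × 0.07165 = 0.0235 kg/m³.

0.0235 kg/m³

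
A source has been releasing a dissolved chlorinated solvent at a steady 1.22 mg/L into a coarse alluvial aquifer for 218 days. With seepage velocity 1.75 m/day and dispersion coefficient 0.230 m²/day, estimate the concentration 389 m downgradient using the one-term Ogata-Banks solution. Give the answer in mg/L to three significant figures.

For a continuous step input, C/C₀ ≈ ½·erfc((x−vt)/(2√(Dt))).
vt = 1.75 × 218 = 381.5 m and 2√(Dt) = 2√(0.230 × 218) = 14.16 m.
Argument (x−vt)/(2√(Dt)) = (389 − 381.5)/14.16 = 0.5297; ½·erfc(0.5297) = 0.2269.
C = 1.22 × 0.2269 = 0.277 mg/L.

0.277 mg/L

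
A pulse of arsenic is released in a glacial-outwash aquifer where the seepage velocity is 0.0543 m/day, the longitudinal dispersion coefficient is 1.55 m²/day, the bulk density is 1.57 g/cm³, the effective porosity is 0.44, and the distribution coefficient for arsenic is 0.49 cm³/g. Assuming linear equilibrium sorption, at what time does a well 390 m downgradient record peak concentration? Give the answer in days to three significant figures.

18300 days

Retardation factor R = 1 + ρ_b·K_d/n = 1 + 1.57 × 0.49/0.44 = 2.748.
Sorption retards both mechanisms: v_R = v/R = 0.01976 m/day, D_R = D/R = 0.5640 m²/day.
Peak time from v_R²t² + 2D_R t − x² = 0: t = (√(D_R² + v_R²x²) − D_R)/v_R².
√(D_R² + v_R²x²) = √(0.5640² + 0.01976² × 390²) = 7.727; v_R² = 0.0003905.
t = (7.727 − 0.5640)/0.0003905 = 18300 days.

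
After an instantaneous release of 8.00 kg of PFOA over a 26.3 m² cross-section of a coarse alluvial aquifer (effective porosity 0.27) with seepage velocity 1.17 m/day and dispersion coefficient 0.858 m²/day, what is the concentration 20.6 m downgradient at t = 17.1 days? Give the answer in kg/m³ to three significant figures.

0.0825 kg/m³

For an instantaneous plane source, C(x,t) = M/(n_e·A·√(4πDt)) · exp(−(x−vt)²/(4Dt)), with n_e·A the pore (flow) area.
Plume center vt = 1.17 × 17.1 = 20.007 m, so the well at 20.6 m is 0.593 m downgradient of the peak.
√(4πDt) = 13.58 m, giving peak height M/(n_e·A·√(4πDt)) = 8.00/(0.27 × 26.3 × 13.58) = 0.08296 kg/m³.
(x−vt)²/(4Dt) = (0.593)²/(4 × 0.858 × 17.1) = 0.005992; exp(−0.005992) = 0.9940.
C = 0.08296 × 0.9940 = 0.0825 kg/m³.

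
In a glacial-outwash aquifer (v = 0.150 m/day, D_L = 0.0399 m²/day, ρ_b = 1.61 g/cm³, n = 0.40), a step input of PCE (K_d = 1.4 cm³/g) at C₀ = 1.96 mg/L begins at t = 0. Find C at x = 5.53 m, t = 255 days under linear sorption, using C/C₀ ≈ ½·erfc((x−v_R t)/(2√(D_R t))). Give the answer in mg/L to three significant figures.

1.08 mg/L

Retardation factor R = 1 + ρ_b·K_d/n = 1 + 1.61 × 1.4/0.40 = 6.635.
Sorption retards both mechanisms: v_R = v/R = 0.02261 m/day, D_R = D/R = 0.006014 m²/day.
v_R·t = 0.02261 × 255 = 5.76555 m; 2√(D_R t) = 2.477 m; argument = (5.53 − 5.76555)/2.477 = -0.09509.
C = C₀ × ½·erfc(-0.09509) = 1.96 × 0.5535 = 1.08 mg/L.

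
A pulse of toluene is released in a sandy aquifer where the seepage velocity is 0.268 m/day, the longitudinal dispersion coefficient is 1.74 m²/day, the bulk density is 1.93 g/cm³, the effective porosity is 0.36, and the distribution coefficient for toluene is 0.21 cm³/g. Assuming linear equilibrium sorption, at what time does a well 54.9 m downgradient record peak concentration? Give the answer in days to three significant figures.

Retardation factor R = 1 + ρ_b·K_d/n = 1 + 1.93 × 0.21/0.36 = 2.126.
Sorption retards both mechanisms: v_R = v/R = 0.1261 m/day, D_R = D/R = 0.8184 m²/day.
Peak time from v_R²t² + 2D_R t − x² = 0: t = (√(D_R² + v_R²x²) − D_R)/v_R².
√(D_R² + v_R²x²) = √(0.8184² + 0.1261² × 54.9²) = 6.971; v_R² = 0.01590.
t = (6.971 − 0.8184)/0.01590 = 387 days.

387 days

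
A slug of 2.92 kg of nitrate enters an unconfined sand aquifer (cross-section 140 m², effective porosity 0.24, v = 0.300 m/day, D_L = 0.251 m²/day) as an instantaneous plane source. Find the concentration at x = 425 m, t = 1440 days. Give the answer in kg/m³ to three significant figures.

For an instantaneous plane source, C(x,t) = M/(n_e·A·√(4πDt)) · exp(−(x−vt)²/(4Dt)), with n_e·A the pore (flow) area.
Plume center vt = 0.300 × 1440 = 432 m, so the well at 425 m is 7 m upgradient of the peak.
√(4πDt) = 67.39 m, giving peak height M/(n_e·A·√(4πDt)) = 2.92/(0.24 × 140 × 67.39) = 0.001290 kg/m³.
(x−vt)²/(4Dt) = (-7)²/(4 × 0.251 × 1440) = 0.03389; exp(−0.03389) = 0.9667.
C = 0.001290 × 0.9667 = 0.00125 kg/m³.

0.00125 kg/m³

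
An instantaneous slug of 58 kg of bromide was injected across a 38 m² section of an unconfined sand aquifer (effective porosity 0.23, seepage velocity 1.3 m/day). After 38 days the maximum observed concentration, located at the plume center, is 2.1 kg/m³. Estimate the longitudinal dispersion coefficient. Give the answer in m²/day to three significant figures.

0.0209 m²/day

At the plume center C_max = M/(n_e·A·√(4πDt)), so D = M²/(4πt·(n_e·A·C_max)²).
n_e·A·C_max = 0.23 × 38 × 2.1 = 18.35 kg/m.
D = 58²/(4π × 38 × 18.35²) = 0.0209 m²/day.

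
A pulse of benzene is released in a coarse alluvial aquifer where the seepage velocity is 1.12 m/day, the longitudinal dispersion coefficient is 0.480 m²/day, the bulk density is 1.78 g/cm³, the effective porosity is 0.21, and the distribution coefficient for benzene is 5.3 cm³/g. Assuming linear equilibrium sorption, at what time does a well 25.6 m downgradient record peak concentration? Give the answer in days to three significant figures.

Retardation factor R = 1 + ρ_b·K_d/n = 1 + 1.78 × 5.3/0.21 = 45.92.
Sorption retards both mechanisms: v_R = v/R = 0.02439 m/day, D_R = D/R = 0.01045 m²/day.
Peak time from v_R²t² + 2D_R t − x² = 0: t = (√(D_R² + v_R²x²) − D_R)/v_R².
√(D_R² + v_R²x²) = √(0.01045² + 0.02439² × 25.6²) = 0.6245; v_R² = 0.0005949.
t = (0.6245 − 0.01045)/0.0005949 = 1030 days.

1030 days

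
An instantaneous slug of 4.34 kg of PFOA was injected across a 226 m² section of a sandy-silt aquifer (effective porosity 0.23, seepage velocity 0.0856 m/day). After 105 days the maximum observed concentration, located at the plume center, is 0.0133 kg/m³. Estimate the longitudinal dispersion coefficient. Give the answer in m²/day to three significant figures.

At the plume center C_max = M/(n_e·A·√(4πDt)), so D = M²/(4πt·(n_e·A·C_max)²).
n_e·A·C_max = 0.23 × 226 × 0.0133 = 0.6913 kg/m.
D = 4.34²/(4π × 105 × 0.6913²) = 0.0299 m²/day.

0.0299 m²/day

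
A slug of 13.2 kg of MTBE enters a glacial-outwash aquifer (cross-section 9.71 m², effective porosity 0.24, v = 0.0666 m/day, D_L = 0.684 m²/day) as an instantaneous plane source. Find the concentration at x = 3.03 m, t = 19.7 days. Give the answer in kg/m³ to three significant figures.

For an instantaneous plane source, C(x,t) = M/(n_e·A·√(4πDt)) · exp(−(x−vt)²/(4Dt)), with n_e·A the pore (flow) area.
Plume center vt = 0.0666 × 19.7 = 1.31202 m, so the well at 3.03 m is 1.71798 m downgradient of the peak.
√(4πDt) = 13.01 m, giving peak height M/(n_e·A·√(4πDt)) = 13.2/(0.24 × 9.71 × 13.01) = 0.4354 kg/m³.
(x−vt)²/(4Dt) = (1.71798)²/(4 × 0.684 × 19.7) = 0.05476; exp(−0.05476) = 0.9467.
C = 0.4354 × 0.9467 = 0.412 kg/m³.

0.412 kg/m³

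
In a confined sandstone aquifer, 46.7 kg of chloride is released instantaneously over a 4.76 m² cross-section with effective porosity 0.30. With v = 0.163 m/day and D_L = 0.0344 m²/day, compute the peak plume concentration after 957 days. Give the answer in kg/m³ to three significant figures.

1.61 kg/m³

The peak of an instantaneous 1D plume sits at x = vt; there the Gaussian factor is 1 and C_max = M/(n_e·A·√(4πDt)), where n_e·A is the pore area the mass is dissolved in.
√(4πDt) = √(4π × 0.0344 × 957) = 20.34 m, so C_max = 46.7/(0.30 × 4.76 × 20.34) = 1.61 kg/m³.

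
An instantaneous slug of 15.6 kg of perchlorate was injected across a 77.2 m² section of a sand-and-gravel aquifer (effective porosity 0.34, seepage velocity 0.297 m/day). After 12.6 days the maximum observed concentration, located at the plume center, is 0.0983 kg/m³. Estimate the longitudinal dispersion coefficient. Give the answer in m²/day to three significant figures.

0.231 m²/day

At the plume center C_max = M/(n_e·A·√(4πDt)), so D = M²/(4πt·(n_e·A·C_max)²).
n_e·A·C_max = 0.34 × 77.2 × 0.0983 = 2.580 kg/m.
D = 15.6²/(4π × 12.6 × 2.580²) = 0.231 m²/day.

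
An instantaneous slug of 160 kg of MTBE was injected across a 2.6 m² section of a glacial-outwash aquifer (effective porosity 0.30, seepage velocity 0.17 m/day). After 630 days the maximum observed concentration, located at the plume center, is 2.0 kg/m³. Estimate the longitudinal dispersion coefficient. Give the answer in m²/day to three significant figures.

At the plume center C_max = M/(n_e·A·√(4πDt)), so D = M²/(4πt·(n_e·A·C_max)²).
n_e·A·C_max = 0.30 × 2.6 × 2.0 = 1.560 kg/m.
D = 160²/(4π × 630 × 1.560²) = 1.33 m²/day.

1.33 m²/day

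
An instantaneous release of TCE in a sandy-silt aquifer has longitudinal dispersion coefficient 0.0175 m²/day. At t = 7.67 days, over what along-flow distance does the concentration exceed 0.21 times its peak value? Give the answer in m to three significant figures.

The plume is Gaussian with σ = √(2Dt) = √(2 × 0.0175 × 7.67) = 0.5181 m.
C/C_peak = exp(−Δx²/(2σ²)) = 0.21 ⇒ Δx = σ·√(−2 ln 0.21) = 0.5181 × 1.767 = 0.9155 m.
Width = 2Δx = 1.83 m.

1.83 m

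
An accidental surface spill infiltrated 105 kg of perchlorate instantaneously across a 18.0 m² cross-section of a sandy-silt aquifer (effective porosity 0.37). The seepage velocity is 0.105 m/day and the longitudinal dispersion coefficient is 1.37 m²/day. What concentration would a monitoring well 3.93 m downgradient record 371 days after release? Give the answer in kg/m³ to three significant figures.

0.108 kg/m³

For an instantaneous plane source, C(x,t) = M/(n_e·A·√(4πDt)) · exp(−(x−vt)²/(4Dt)), with n_e·A the pore (flow) area.
Plume center vt = 0.105 × 371 = 38.955 m, so the well at 3.93 m is 35.025 m upgradient of the peak.
√(4πDt) = 79.92 m, giving peak height M/(n_e·A·√(4πDt)) = 105/(0.37 × 18.0 × 79.92) = 0.1973 kg/m³.
(x−vt)²/(4Dt) = (-35.025)²/(4 × 1.37 × 371) = 0.6034; exp(−0.6034) = 0.5469.
C = 0.1973 × 0.5469 = 0.108 kg/m³.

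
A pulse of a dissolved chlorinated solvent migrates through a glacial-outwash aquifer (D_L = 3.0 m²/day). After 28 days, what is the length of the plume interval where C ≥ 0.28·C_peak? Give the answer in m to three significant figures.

41.4 m

The plume is Gaussian with σ = √(2Dt) = √(2 × 3.0 × 28) = 12.96 m.
C/C_peak = exp(−Δx²/(2σ²)) = 0.28 ⇒ Δx = σ·√(−2 ln 0.28) = 12.96 × 1.596 = 20.68 m.
Width = 2Δx = 41.4 m.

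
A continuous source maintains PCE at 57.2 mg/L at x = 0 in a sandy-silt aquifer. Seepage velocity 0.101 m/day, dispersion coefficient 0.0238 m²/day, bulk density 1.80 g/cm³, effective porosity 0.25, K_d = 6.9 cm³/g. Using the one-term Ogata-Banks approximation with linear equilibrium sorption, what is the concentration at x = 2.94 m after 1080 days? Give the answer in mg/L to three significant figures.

12.4 mg/L

Retardation factor R = 1 + ρ_b·K_d/n = 1 + 1.80 × 6.9/0.25 = 50.68.
Sorption retards both mechanisms: v_R = v/R = 0.001993 m/day, D_R = D/R = 0.0004696 m²/day.
v_R·t = 0.001993 × 1080 = 2.15244 m; 2√(D_R t) = 1.424 m; argument = (2.94 − 2.15244)/1.424 = 0.5531.
C = C₀ × ½·erfc(0.5531) = 57.2 × 0.2170 = 12.4 mg/L.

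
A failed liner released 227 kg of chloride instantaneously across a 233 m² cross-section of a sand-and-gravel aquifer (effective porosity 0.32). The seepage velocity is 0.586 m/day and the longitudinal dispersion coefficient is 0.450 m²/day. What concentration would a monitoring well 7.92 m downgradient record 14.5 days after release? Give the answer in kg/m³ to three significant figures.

For an instantaneous plane source, C(x,t) = M/(n_e·A·√(4πDt)) · exp(−(x−vt)²/(4Dt)), with n_e·A the pore (flow) area.
Plume center vt = 0.586 × 14.5 = 8.497 m, so the well at 7.92 m is 0.577 m upgradient of the peak.
√(4πDt) = 9.055 m, giving peak height M/(n_e·A·√(4πDt)) = 227/(0.32 × 233 × 9.055) = 0.3362 kg/m³.
(x−vt)²/(4Dt) = (-0.577)²/(4 × 0.450 × 14.5) = 0.01276; exp(−0.01276) = 0.9873.
C = 0.3362 × 0.9873 = 0.332 kg/m³.

0.332 kg/m³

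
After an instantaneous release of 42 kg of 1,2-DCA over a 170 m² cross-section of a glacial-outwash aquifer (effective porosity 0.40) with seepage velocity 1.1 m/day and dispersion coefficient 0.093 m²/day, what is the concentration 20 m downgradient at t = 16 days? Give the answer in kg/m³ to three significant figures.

0.0543 kg/m³

For an instantaneous plane source, C(x,t) = M/(n_e·A·√(4πDt)) · exp(−(x−vt)²/(4Dt)), with n_e·A the pore (flow) area.
Plume center vt = 1.1 × 16 = 17.6 m, so the well at 20 m is 2.4 m downgradient of the peak.
√(4πDt) = 4.324 m, giving peak height M/(n_e·A·√(4πDt)) = 42/(0.40 × 170 × 4.324) = 0.1428 kg/m³.
(x−vt)²/(4Dt) = (2.4)²/(4 × 0.093 × 16) = 0.9677; exp(−0.9677) = 0.3800.
C = 0.1428 × 0.3800 = 0.0543 kg/m³.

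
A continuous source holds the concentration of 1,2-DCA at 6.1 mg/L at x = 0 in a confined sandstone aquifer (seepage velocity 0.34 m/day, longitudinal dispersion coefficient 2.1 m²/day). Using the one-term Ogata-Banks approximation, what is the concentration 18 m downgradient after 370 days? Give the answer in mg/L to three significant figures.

For a continuous step input, C/C₀ ≈ ½·erfc((x−vt)/(2√(Dt))).
vt = 0.34 × 370 = 125.8 m and 2√(Dt) = 2√(2.1 × 370) = 55.75 m.
Argument (x−vt)/(2√(Dt)) = (18 − 125.8)/55.75 = -1.934; ½·erfc(-1.934) = 0.9969.
C = 6.1 × 0.9969 = 6.08 mg/L.

6.08 mg/L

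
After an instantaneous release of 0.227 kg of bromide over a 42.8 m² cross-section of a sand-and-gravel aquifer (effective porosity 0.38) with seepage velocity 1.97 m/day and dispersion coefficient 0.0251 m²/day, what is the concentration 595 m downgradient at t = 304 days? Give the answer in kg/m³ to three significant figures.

0.000870 kg/m³

For an instantaneous plane source, C(x,t) = M/(n_e·A·√(4πDt)) · exp(−(x−vt)²/(4Dt)), with n_e·A the pore (flow) area.
Plume center vt = 1.97 × 304 = 598.88 m, so the well at 595 m is 3.88 m upgradient of the peak.
√(4πDt) = 9.792 m, giving peak height M/(n_e·A·√(4πDt)) = 0.227/(0.38 × 42.8 × 9.792) = 0.001425 kg/m³.
(x−vt)²/(4Dt) = (-3.88)²/(4 × 0.0251 × 304) = 0.4932; exp(−0.4932) = 0.6107.
C = 0.001425 × 0.6107 = 0.000870 kg/m³.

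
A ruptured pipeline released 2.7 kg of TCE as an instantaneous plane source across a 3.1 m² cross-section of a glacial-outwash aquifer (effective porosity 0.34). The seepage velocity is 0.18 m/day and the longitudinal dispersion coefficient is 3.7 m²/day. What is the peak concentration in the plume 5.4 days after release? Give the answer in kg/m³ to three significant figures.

The peak of an instantaneous 1D plume sits at x = vt; there the Gaussian factor is 1 and C_max = M/(n_e·A·√(4πDt)), where n_e·A is the pore area the mass is dissolved in.
√(4πDt) = √(4π × 3.7 × 5.4) = 15.85 m, so C_max = 2.7/(0.34 × 3.1 × 15.85) = 0.162 kg/m³.

0.162 kg/m³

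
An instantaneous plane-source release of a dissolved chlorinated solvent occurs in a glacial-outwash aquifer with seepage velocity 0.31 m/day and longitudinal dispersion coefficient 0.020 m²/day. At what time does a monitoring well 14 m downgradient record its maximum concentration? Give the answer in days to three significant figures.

For the 1D instantaneous-source solution, setting ∂C/∂t = 0 at fixed x gives v²t² + 2Dt − x² = 0, so t = (√(D² + v²x²) − D)/v².
√(D² + v²x²) = √(0.020² + 0.31² × 14²) = 4.340; v² = 0.0961.
t = (4.340 − 0.020)/0.0961 = 45.0 days (vs. the pure-advection estimate x/v = 45.2 d).

45.0 days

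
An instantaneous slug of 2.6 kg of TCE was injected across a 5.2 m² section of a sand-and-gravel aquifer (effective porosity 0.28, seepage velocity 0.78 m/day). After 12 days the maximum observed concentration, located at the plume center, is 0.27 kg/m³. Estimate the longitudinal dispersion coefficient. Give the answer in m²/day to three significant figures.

At the plume center C_max = M/(n_e·A·√(4πDt)), so D = M²/(4πt·(n_e·A·C_max)²).
n_e·A·C_max = 0.28 × 5.2 × 0.27 = 0.3931 kg/m.
D = 2.6²/(4π × 12 × 0.3931²) = 0.290 m²/day.

0.290 m²/day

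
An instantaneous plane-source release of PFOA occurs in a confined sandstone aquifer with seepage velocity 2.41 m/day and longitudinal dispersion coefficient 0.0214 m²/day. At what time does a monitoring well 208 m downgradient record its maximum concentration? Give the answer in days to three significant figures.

For the 1D instantaneous-source solution, setting ∂C/∂t = 0 at fixed x gives v²t² + 2Dt − x² = 0, so t = (√(D² + v²x²) − D)/v².
√(D² + v²x²) = √(0.0214² + 2.41² × 208²) = 501.3; v² = 5.8081.
t = (501.3 − 0.0214)/5.8081 = 86.3 days (vs. the pure-advection estimate x/v = 86.3 d).

86.3 days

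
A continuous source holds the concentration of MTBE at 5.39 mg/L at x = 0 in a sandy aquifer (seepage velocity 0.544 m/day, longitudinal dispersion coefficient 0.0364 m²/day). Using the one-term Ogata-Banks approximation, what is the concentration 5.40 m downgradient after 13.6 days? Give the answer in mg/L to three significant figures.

5.27 mg/L

For a continuous step input, C/C₀ ≈ ½·erfc((x−vt)/(2√(Dt))).
vt = 0.544 × 13.6 = 7.3984 m and 2√(Dt) = 2√(0.0364 × 13.6) = 1.407 m.
Argument (x−vt)/(2√(Dt)) = (5.40 − 7.3984)/1.407 = -1.420; ½·erfc(-1.420) = 0.9777.
C = 5.39 × 0.9777 = 5.27 mg/L.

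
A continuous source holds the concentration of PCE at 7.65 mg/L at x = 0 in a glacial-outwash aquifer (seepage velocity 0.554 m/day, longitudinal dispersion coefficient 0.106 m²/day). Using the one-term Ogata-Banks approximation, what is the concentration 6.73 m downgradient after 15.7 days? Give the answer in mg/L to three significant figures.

For a continuous step input, C/C₀ ≈ ½·erfc((x−vt)/(2√(Dt))).
vt = 0.554 × 15.7 = 8.6978 m and 2√(Dt) = 2√(0.106 × 15.7) = 2.580 m.
Argument (x−vt)/(2√(Dt)) = (6.73 − 8.6978)/2.580 = -0.7627; ½·erfc(-0.7627) = 0.8596.
C = 7.65 × 0.8596 = 6.58 mg/L.

6.58 mg/L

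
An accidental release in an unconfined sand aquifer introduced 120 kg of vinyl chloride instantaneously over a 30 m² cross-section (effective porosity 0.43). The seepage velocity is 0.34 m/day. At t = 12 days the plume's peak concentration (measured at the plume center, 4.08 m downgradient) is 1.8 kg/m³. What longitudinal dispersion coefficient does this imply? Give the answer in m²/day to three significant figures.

At the plume center C_max = M/(n_e·A·√(4πDt)), so D = M²/(4πt·(n_e·A·C_max)²).
n_e·A·C_max = 0.43 × 30 × 1.8 = 23.22 kg/m.
D = 120²/(4π × 12 × 23.22²) = 0.177 m²/day.

0.177 m²/day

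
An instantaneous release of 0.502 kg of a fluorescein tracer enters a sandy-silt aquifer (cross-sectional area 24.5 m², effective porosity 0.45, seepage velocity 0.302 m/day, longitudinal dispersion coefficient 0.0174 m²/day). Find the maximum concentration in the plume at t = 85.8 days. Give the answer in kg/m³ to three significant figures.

The peak of an instantaneous 1D plume sits at x = vt; there the Gaussian factor is 1 and C_max = M/(n_e·A·√(4πDt)), where n_e·A is the pore area the mass is dissolved in.
√(4πDt) = √(4π × 0.0174 × 85.8) = 4.331 m, so C_max = 0.502/(0.45 × 24.5 × 4.331) = 0.0105 kg/m³.

0.0105 kg/m³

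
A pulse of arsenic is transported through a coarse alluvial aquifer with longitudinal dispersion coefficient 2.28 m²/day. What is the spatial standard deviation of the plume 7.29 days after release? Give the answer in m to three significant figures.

Dispersive spreading gives a Gaussian with σ² = 2Dt; advection only shifts the center.
σ = √(2 × 2.28 × 7.29) = 5.77 m.

5.77 m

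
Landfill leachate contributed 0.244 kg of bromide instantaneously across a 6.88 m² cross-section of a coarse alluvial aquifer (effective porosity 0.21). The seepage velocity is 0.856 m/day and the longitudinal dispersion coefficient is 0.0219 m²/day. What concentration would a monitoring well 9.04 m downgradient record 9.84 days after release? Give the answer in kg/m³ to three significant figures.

0.0660 kg/m³

For an instantaneous plane source, C(x,t) = M/(n_e·A·√(4πDt)) · exp(−(x−vt)²/(4Dt)), with n_e·A the pore (flow) area.
Plume center vt = 0.856 × 9.84 = 8.42304 m, so the well at 9.04 m is 0.61696 m downgradient of the peak.
√(4πDt) = 1.646 m, giving peak height M/(n_e·A·√(4πDt)) = 0.244/(0.21 × 6.88 × 1.646) = 0.1026 kg/m³.
(x−vt)²/(4Dt) = (0.61696)²/(4 × 0.0219 × 9.84) = 0.4416; exp(−0.4416) = 0.6430.
C = 0.1026 × 0.6430 = 0.0660 kg/m³.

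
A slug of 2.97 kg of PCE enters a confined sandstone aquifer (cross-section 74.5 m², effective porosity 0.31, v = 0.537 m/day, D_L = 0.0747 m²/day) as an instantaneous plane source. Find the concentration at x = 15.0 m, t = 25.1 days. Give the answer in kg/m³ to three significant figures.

For an instantaneous plane source, C(x,t) = M/(n_e·A·√(4πDt)) · exp(−(x−vt)²/(4Dt)), with n_e·A the pore (flow) area.
Plume center vt = 0.537 × 25.1 = 13.4787 m, so the well at 15.0 m is 1.5213 m downgradient of the peak.
√(4πDt) = 4.854 m, giving peak height M/(n_e·A·√(4πDt)) = 2.97/(0.31 × 74.5 × 4.854) = 0.02649 kg/m³.
(x−vt)²/(4Dt) = (1.5213)²/(4 × 0.0747 × 25.1) = 0.3086; exp(−0.3086) = 0.7345.
C = 0.02649 × 0.7345 = 0.0195 kg/m³.

0.0195 kg/m³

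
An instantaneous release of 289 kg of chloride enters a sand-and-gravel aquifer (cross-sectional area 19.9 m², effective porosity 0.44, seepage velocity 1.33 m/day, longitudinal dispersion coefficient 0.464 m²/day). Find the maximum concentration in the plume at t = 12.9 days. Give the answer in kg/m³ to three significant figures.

3.81 kg/m³

The peak of an instantaneous 1D plume sits at x = vt; there the Gaussian factor is 1 and C_max = M/(n_e·A·√(4πDt)), where n_e·A is the pore area the mass is dissolved in.
√(4πDt) = √(4π × 0.464 × 12.9) = 8.673 m, so C_max = 289/(0.44 × 19.9 × 8.673) = 3.81 kg/m³.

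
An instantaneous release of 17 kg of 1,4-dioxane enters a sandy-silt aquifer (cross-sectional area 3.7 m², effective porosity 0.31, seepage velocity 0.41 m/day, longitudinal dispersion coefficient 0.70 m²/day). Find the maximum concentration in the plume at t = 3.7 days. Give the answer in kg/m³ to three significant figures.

The peak of an instantaneous 1D plume sits at x = vt; there the Gaussian factor is 1 and C_max = M/(n_e·A·√(4πDt)), where n_e·A is the pore area the mass is dissolved in.
√(4πDt) = √(4π × 0.70 × 3.7) = 5.705 m, so C_max = 17/(0.31 × 3.7 × 5.705) = 2.60 kg/m³.

2.60 kg/m³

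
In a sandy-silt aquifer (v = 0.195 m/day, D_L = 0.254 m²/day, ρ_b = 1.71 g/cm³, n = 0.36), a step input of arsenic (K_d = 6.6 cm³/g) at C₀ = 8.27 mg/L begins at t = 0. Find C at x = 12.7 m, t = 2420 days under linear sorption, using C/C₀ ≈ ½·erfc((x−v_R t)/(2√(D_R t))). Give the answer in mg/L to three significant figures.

5.13 mg/L

Retardation factor R = 1 + ρ_b·K_d/n = 1 + 1.71 × 6.6/0.36 = 32.35.
Sorption retards both mechanisms: v_R = v/R = 0.006028 m/day, D_R = D/R = 0.007852 m²/day.
v_R·t = 0.006028 × 2420 = 14.58776 m; 2√(D_R t) = 8.718 m; argument = (12.7 − 14.58776)/8.718 = -0.2165.
C = C₀ × ½·erfc(-0.2165) = 8.27 × 0.6203 = 5.13 mg/L.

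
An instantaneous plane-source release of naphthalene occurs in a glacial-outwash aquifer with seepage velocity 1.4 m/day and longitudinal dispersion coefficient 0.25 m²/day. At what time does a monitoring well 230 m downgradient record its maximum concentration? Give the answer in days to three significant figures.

164 days

For the 1D instantaneous-source solution, setting ∂C/∂t = 0 at fixed x gives v²t² + 2Dt − x² = 0, so t = (√(D² + v²x²) − D)/v².
√(D² + v²x²) = √(0.25² + 1.4² × 230²) = 322.0; v² = 1.96.
t = (322.0 − 0.25)/1.96 = 164 days (vs. the pure-advection estimate x/v = 164 d).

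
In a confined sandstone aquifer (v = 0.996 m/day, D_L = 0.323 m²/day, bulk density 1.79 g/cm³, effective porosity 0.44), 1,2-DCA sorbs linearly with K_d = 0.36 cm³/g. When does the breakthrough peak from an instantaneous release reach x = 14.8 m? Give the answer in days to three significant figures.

Retardation factor R = 1 + ρ_b·K_d/n = 1 + 1.79 × 0.36/0.44 = 2.465.
Sorption retards both mechanisms: v_R = v/R = 0.4041 m/day, D_R = D/R = 0.1310 m²/day.
Peak time from v_R²t² + 2D_R t − x² = 0: t = (√(D_R² + v_R²x²) − D_R)/v_R².
√(D_R² + v_R²x²) = √(0.1310² + 0.4041² × 14.8²) = 5.982; v_R² = 0.1633.
t = (5.982 − 0.1310)/0.1633 = 35.8 days.

35.8 days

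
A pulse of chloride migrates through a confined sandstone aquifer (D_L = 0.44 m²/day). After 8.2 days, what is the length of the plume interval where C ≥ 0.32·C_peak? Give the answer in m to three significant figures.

8.11 m

The plume is Gaussian with σ = √(2Dt) = √(2 × 0.44 × 8.2) = 2.686 m.
C/C_peak = exp(−Δx²/(2σ²)) = 0.32 ⇒ Δx = σ·√(−2 ln 0.32) = 2.686 × 1.510 = 4.056 m.
Width = 2Δx = 8.11 m.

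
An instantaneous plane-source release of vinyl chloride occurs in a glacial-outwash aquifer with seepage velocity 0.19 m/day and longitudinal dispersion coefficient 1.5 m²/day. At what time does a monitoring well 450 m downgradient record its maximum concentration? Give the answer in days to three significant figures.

2330 days

For the 1D instantaneous-source solution, setting ∂C/∂t = 0 at fixed x gives v²t² + 2Dt − x² = 0, so t = (√(D² + v²x²) − D)/v².
√(D² + v²x²) = √(1.5² + 0.19² × 450²) = 85.51; v² = 0.0361.
t = (85.51 − 1.5)/0.0361 = 2330 days (vs. the pure-advection estimate x/v = 2370 d).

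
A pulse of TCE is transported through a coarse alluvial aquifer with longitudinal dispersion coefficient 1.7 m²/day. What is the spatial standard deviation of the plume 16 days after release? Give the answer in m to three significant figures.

7.38 m

Dispersive spreading gives a Gaussian with σ² = 2Dt; advection only shifts the center.
σ = √(2 × 1.7 × 16) = 7.38 m.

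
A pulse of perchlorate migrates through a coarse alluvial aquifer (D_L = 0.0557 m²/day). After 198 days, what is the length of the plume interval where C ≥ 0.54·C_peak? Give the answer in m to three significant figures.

The plume is Gaussian with σ = √(2Dt) = √(2 × 0.0557 × 198) = 4.697 m.
C/C_peak = exp(−Δx²/(2σ²)) = 0.54 ⇒ Δx = σ·√(−2 ln 0.54) = 4.697 × 1.110 = 5.214 m.
Width = 2Δx = 10.4 m.

10.4 m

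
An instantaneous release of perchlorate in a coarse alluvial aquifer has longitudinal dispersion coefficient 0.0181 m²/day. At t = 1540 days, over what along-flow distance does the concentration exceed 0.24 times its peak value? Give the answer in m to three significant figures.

25.2 m

The plume is Gaussian with σ = √(2Dt) = √(2 × 0.0181 × 1540) = 7.466 m.
C/C_peak = exp(−Δx²/(2σ²)) = 0.24 ⇒ Δx = σ·√(−2 ln 0.24) = 7.466 × 1.689 = 12.61 m.
Width = 2Δx = 25.2 m.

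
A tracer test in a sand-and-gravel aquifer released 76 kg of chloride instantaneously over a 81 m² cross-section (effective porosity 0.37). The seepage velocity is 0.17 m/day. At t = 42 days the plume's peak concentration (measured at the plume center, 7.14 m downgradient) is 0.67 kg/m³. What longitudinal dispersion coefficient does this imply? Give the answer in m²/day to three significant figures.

0.0271 m²/day

At the plume center C_max = M/(n_e·A·√(4πDt)), so D = M²/(4πt·(n_e·A·C_max)²).
n_e·A·C_max = 0.37 × 81 × 0.67 = 20.08 kg/m.
D = 76²/(4π × 42 × 20.08²) = 0.0271 m²/day.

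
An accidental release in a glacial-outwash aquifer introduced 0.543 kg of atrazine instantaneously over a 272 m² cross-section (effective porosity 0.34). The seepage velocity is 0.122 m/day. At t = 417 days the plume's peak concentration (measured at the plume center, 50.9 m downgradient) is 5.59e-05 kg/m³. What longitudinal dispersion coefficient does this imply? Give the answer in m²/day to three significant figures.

2.11 m²/day

At the plume center C_max = M/(n_e·A·√(4πDt)), so D = M²/(4πt·(n_e·A·C_max)²).
n_e·A·C_max = 0.34 × 272 × 5.59e-05 = 0.005170 kg/m.
D = 0.543²/(4π × 417 × 0.005170²) = 2.11 m²/day.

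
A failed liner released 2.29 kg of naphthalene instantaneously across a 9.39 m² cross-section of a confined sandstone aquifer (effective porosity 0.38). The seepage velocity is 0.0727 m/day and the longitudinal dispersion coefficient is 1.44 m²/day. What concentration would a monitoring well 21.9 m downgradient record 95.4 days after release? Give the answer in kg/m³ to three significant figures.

0.0103 kg/m³

For an instantaneous plane source, C(x,t) = M/(n_e·A·√(4πDt)) · exp(−(x−vt)²/(4Dt)), with n_e·A the pore (flow) area.
Plume center vt = 0.0727 × 95.4 = 6.93558 m, so the well at 21.9 m is 14.96442 m downgradient of the peak.
√(4πDt) = 41.55 m, giving peak height M/(n_e·A·√(4πDt)) = 2.29/(0.38 × 9.39 × 41.55) = 0.01545 kg/m³.
(x−vt)²/(4Dt) = (14.96442)²/(4 × 1.44 × 95.4) = 0.4075; exp(−0.4075) = 0.6653.
C = 0.01545 × 0.6653 = 0.0103 kg/m³.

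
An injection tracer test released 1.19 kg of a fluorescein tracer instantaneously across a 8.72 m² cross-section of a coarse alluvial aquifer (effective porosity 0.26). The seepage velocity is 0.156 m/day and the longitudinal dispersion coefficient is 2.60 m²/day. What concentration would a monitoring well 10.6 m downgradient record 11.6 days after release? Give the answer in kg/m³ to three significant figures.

0.0142 kg/m³

For an instantaneous plane source, C(x,t) = M/(n_e·A·√(4πDt)) · exp(−(x−vt)²/(4Dt)), with n_e·A the pore (flow) area.
Plume center vt = 0.156 × 11.6 = 1.8096 m, so the well at 10.6 m is 8.7904 m downgradient of the peak.
√(4πDt) = 19.47 m, giving peak height M/(n_e·A·√(4πDt)) = 1.19/(0.26 × 8.72 × 19.47) = 0.02696 kg/m³.
(x−vt)²/(4Dt) = (8.7904)²/(4 × 2.60 × 11.6) = 0.6405; exp(−0.6405) = 0.5270.
C = 0.02696 × 0.5270 = 0.0142 kg/m³.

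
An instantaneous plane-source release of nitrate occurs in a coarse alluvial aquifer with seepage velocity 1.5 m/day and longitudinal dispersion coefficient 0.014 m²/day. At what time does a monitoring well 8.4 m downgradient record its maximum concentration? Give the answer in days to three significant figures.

5.59 days

For the 1D instantaneous-source solution, setting ∂C/∂t = 0 at fixed x gives v²t² + 2Dt − x² = 0, so t = (√(D² + v²x²) − D)/v².
√(D² + v²x²) = √(0.014² + 1.5² × 8.4²) = 12.60; v² = 2.25.
t = (12.60 − 0.014)/2.25 = 5.59 days (vs. the pure-advection estimate x/v = 5.60 d).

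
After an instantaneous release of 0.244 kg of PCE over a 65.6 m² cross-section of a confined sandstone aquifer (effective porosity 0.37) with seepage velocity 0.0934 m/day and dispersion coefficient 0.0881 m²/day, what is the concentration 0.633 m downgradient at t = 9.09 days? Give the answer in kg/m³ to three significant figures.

0.00312 kg/m³

For an instantaneous plane source, C(x,t) = M/(n_e·A·√(4πDt)) · exp(−(x−vt)²/(4Dt)), with n_e·A the pore (flow) area.
Plume center vt = 0.0934 × 9.09 = 0.849006 m, so the well at 0.633 m is 0.216006 m upgradient of the peak.
√(4πDt) = 3.172 m, giving peak height M/(n_e·A·√(4πDt)) = 0.244/(0.37 × 65.6 × 3.172) = 0.003169 kg/m³.
(x−vt)²/(4Dt) = (-0.216006)²/(4 × 0.0881 × 9.09) = 0.01457; exp(−0.01457) = 0.9855.
C = 0.003169 × 0.9855 = 0.00312 kg/m³.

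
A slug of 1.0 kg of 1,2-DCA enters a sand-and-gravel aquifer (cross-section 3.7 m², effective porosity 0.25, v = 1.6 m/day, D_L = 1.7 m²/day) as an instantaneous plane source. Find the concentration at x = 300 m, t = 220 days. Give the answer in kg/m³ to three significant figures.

For an instantaneous plane source, C(x,t) = M/(n_e·A·√(4πDt)) · exp(−(x−vt)²/(4Dt)), with n_e·A the pore (flow) area.
Plume center vt = 1.6 × 220 = 352 m, so the well at 300 m is 52 m upgradient of the peak.
√(4πDt) = 68.56 m, giving peak height M/(n_e·A·√(4πDt)) = 1.0/(0.25 × 3.7 × 68.56) = 0.01577 kg/m³.
(x−vt)²/(4Dt) = (-52)²/(4 × 1.7 × 220) = 1.807; exp(−1.807) = 0.1641.
C = 0.01577 × 0.1641 = 0.00259 kg/m³.

0.00259 kg/m³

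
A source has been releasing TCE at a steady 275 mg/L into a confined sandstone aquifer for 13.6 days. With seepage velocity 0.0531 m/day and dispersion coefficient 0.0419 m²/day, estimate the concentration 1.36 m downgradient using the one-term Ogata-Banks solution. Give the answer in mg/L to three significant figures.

For a continuous step input, C/C₀ ≈ ½·erfc((x−vt)/(2√(Dt))).
vt = 0.0531 × 13.6 = 0.72216 m and 2√(Dt) = 2√(0.0419 × 13.6) = 1.510 m.
Argument (x−vt)/(2√(Dt)) = (1.36 − 0.72216)/1.510 = 0.4224; ½·erfc(0.4224) = 0.2751.
C = 275 × 0.2751 = 75.7 mg/L.

75.7 mg/L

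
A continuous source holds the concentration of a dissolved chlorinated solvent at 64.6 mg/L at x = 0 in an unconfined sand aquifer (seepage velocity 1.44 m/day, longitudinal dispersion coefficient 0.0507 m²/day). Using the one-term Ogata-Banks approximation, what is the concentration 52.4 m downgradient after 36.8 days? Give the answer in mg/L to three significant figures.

40.1 mg/L

For a continuous step input, C/C₀ ≈ ½·erfc((x−vt)/(2√(Dt))).
vt = 1.44 × 36.8 = 52.992 m and 2√(Dt) = 2√(0.0507 × 36.8) = 2.732 m.
Argument (x−vt)/(2√(Dt)) = (52.4 − 52.992)/2.732 = -0.2167; ½·erfc(-0.2167) = 0.6204.
C = 64.6 × 0.6204 = 40.1 mg/L.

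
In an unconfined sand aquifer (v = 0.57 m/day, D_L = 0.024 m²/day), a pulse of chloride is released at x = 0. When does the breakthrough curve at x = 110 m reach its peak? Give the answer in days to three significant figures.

193 days

For the 1D instantaneous-source solution, setting ∂C/∂t = 0 at fixed x gives v²t² + 2Dt − x² = 0, so t = (√(D² + v²x²) − D)/v².
√(D² + v²x²) = √(0.024² + 0.57² × 110²) = 62.70; v² = 0.3249.
t = (62.70 − 0.024)/0.3249 = 193 days (vs. the pure-advection estimate x/v = 193 d).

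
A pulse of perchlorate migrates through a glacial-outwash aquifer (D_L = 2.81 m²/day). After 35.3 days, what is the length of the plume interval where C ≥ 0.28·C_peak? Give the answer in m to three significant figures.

The plume is Gaussian with σ = √(2Dt) = √(2 × 2.81 × 35.3) = 14.08 m.
C/C_peak = exp(−Δx²/(2σ²)) = 0.28 ⇒ Δx = σ·√(−2 ln 0.28) = 14.08 × 1.596 = 22.47 m.
Width = 2Δx = 44.9 m.

44.9 m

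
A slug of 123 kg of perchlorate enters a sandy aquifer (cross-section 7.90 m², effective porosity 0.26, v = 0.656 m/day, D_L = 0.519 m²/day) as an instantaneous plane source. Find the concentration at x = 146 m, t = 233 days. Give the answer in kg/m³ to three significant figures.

For an instantaneous plane source, C(x,t) = M/(n_e·A·√(4πDt)) · exp(−(x−vt)²/(4Dt)), with n_e·A the pore (flow) area.
Plume center vt = 0.656 × 233 = 152.848 m, so the well at 146 m is 6.848 m upgradient of the peak.
√(4πDt) = 38.98 m, giving peak height M/(n_e·A·√(4πDt)) = 123/(0.26 × 7.90 × 38.98) = 1.536 kg/m³.
(x−vt)²/(4Dt) = (-6.848)²/(4 × 0.519 × 233) = 0.09695; exp(−0.09695) = 0.9076.
C = 1.536 × 0.9076 = 1.39 kg/m³.

1.39 kg/m³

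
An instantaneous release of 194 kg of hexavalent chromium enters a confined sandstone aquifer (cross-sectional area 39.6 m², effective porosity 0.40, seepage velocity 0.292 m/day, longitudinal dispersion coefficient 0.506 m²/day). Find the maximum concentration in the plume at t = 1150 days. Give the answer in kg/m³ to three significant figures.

The peak of an instantaneous 1D plume sits at x = vt; there the Gaussian factor is 1 and C_max = M/(n_e·A·√(4πDt)), where n_e·A is the pore area the mass is dissolved in.
√(4πDt) = √(4π × 0.506 × 1150) = 85.51 m, so C_max = 194/(0.40 × 39.6 × 85.51) = 0.143 kg/m³.

0.143 kg/m³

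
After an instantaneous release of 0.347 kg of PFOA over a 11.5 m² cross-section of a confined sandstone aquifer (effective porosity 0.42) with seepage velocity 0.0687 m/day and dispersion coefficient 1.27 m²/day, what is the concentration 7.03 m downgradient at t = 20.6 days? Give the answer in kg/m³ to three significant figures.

0.00293 kg/m³

For an instantaneous plane source, C(x,t) = M/(n_e·A·√(4πDt)) · exp(−(x−vt)²/(4Dt)), with n_e·A the pore (flow) area.
Plume center vt = 0.0687 × 20.6 = 1.41522 m, so the well at 7.03 m is 5.61478 m downgradient of the peak.
√(4πDt) = 18.13 m, giving peak height M/(n_e·A·√(4πDt)) = 0.347/(0.42 × 11.5 × 18.13) = 0.003963 kg/m³.
(x−vt)²/(4Dt) = (5.61478)²/(4 × 1.27 × 20.6) = 0.3013; exp(−0.3013) = 0.7399.
C = 0.003963 × 0.7399 = 0.00293 kg/m³.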